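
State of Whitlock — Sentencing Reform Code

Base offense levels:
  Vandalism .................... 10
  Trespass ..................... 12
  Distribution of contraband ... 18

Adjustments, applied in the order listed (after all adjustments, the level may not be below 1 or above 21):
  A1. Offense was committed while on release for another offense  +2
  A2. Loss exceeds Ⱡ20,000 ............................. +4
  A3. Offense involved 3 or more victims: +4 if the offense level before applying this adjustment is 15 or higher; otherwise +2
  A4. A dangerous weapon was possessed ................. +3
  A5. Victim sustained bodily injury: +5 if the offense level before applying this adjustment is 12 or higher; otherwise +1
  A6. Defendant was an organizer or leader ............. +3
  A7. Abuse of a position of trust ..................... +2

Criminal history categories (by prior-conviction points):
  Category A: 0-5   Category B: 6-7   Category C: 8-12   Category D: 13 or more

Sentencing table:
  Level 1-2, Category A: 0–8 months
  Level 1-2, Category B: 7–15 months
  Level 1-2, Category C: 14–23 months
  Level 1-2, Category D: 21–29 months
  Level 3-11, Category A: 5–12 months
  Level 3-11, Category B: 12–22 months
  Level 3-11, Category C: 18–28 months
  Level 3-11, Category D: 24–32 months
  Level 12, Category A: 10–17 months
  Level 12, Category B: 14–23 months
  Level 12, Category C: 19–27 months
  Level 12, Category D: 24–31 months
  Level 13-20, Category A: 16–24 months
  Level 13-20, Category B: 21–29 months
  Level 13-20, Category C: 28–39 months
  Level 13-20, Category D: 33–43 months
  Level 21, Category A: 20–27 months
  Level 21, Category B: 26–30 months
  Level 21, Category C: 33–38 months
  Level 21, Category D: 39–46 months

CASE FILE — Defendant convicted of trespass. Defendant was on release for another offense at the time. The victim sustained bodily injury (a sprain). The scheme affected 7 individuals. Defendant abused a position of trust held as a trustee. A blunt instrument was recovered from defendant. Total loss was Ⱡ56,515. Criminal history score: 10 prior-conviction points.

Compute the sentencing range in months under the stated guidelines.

33-38 months

Base offense level for trespass: 12.
A1 applies: 12 + 2 = 14.
A2 applies: 14 + 4 = 18.
A3 applies (level before this adjustment is 18 ≥ 15, so +4): 18 + 4 = 22.
A4 applies: 22 + 3 = 25.
A5 applies (level before this adjustment is 25 ≥ 12, so +5): 25 + 5 = 30.
A6 does not apply.
A7 applies: 30 + 2 = 32.
Level 32 exceeds the maximum of 21; capped at 21.
Final offense level: 21.
Criminal history: 10 prior points → Category C (8-12).
Level 21 falls in the 21 band.
Grid: Level 21 × Category C = 33-38 months.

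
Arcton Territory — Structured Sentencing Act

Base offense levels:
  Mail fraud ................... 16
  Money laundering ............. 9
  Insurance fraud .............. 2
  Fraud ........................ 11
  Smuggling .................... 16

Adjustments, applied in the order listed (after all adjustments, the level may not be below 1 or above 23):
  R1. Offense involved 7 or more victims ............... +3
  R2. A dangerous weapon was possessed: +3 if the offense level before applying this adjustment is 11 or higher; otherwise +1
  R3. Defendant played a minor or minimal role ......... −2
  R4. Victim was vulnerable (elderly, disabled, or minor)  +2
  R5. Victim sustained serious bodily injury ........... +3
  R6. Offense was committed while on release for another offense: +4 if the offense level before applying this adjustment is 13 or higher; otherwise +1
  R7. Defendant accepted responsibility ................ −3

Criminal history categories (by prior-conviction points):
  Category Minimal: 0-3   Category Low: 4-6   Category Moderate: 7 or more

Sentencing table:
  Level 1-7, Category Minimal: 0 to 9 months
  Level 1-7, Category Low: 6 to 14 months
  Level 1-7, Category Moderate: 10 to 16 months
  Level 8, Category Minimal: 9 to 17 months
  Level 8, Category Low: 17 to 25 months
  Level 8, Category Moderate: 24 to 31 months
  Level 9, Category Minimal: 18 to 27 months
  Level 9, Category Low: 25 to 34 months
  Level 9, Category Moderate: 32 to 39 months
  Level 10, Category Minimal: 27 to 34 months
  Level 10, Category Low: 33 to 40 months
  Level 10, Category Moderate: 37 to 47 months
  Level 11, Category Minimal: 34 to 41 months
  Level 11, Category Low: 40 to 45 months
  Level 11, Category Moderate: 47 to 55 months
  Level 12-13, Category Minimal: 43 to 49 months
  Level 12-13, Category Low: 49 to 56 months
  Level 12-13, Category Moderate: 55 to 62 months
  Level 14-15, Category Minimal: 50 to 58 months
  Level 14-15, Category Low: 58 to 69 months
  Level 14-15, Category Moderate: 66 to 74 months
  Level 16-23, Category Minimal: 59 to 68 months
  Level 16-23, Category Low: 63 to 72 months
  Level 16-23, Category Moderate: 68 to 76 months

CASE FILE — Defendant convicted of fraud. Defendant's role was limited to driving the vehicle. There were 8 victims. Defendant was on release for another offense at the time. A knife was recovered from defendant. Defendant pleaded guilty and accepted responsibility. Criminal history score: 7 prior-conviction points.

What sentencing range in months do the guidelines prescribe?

Base offense level for fraud: 11.
R1 applies: 11 + 3 = 14.
R2 applies (level before this adjustment is 14 ≥ 11, so +3): 14 + 3 = 17.
R3 applies: 17 − 2 = 15.
R5 does not apply.
R6 applies (level before this adjustment is 15 ≥ 13, so +4): 15 + 4 = 19.
R7 applies: 19 − 3 = 16.
Final offense level: 16.
Criminal history: 7 prior points → Category Moderate (7+).
Level 16 falls in the 16-23 band.
Grid: Level 16-23 × Category Moderate = 68-76 months.

68-76 months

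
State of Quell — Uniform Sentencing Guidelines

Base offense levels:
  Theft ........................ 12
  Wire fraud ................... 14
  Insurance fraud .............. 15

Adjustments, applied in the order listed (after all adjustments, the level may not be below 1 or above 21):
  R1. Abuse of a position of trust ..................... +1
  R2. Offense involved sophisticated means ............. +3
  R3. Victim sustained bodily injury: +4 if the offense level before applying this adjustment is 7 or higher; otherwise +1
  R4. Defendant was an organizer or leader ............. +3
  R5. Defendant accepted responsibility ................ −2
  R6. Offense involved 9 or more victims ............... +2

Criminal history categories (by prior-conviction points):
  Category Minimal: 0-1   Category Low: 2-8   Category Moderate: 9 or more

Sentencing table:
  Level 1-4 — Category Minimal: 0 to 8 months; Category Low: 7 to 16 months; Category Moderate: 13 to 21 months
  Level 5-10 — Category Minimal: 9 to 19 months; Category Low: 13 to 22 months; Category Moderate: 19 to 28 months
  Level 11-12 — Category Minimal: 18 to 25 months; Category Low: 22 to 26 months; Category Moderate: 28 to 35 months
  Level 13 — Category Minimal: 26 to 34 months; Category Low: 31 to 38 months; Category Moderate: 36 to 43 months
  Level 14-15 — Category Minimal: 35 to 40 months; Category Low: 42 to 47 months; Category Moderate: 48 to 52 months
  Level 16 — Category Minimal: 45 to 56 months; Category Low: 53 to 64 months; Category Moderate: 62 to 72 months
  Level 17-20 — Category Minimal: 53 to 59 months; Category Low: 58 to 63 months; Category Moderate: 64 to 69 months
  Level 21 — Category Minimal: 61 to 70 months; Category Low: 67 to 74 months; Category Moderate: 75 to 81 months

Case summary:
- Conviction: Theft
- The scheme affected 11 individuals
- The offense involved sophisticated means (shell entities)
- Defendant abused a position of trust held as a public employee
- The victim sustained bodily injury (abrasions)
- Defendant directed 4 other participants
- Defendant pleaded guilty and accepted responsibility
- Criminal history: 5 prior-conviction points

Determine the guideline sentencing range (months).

67-74 months

Base offense level for theft: 12.
R1 applies: 12 + 1 = 13.
R2 applies: 13 + 3 = 16.
R3 applies (level before this adjustment is 16 ≥ 7, so +4): 16 + 4 = 20.
R4 applies: 20 + 3 = 23.
R5 applies: 23 − 2 = 21.
R6 applies: 21 + 2 = 23.
Level 23 exceeds the maximum of 21; capped at 21.
Final offense level: 21.
Criminal history: 5 prior points → Category Low (2-8).
Level 21 falls in the 21 band.
Grid: Level 21 × Category Low = 67-74 months.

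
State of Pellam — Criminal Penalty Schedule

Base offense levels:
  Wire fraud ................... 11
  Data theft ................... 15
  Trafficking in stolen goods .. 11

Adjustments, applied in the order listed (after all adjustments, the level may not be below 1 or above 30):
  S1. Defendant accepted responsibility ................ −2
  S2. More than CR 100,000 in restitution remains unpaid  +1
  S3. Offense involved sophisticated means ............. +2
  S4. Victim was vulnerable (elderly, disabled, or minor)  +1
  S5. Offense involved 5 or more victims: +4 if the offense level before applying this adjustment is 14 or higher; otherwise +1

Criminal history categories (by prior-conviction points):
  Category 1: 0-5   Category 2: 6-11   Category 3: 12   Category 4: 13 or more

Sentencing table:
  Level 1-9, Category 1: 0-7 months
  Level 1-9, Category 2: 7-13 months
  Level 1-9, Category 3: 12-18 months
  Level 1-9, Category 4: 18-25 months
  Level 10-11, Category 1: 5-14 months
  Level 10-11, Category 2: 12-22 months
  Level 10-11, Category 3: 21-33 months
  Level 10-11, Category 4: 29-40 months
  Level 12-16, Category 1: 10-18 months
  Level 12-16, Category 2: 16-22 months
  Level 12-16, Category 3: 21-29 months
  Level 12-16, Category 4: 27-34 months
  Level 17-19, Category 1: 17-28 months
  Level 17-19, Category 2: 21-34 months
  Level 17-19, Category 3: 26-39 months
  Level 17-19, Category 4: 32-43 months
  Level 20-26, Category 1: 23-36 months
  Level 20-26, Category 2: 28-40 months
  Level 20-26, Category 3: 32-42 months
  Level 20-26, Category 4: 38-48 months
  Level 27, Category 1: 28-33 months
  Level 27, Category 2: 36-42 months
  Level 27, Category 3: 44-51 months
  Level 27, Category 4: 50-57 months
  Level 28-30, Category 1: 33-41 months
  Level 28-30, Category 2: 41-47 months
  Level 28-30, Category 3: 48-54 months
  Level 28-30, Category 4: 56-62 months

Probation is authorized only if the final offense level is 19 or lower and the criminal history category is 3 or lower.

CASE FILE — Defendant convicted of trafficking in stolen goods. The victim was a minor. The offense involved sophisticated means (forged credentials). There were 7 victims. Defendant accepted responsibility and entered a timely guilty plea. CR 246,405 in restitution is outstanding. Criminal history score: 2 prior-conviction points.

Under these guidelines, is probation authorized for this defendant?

Base offense level for trafficking in stolen goods: 11.
S1 applies: 11 − 2 = 9.
S2 applies: 9 + 1 = 10.
S3 applies: 10 + 2 = 12.
S4 applies: 12 + 1 = 13.
S5 applies (level before this adjustment is 13 < 14, so +1): 13 + 1 = 14.
Final offense level: 14.
Criminal history: 2 prior points → Category 1 (0-5).
Level 14 falls in the 12-16 band.
Grid: Level 12-16 × Category 1 = 10-18 months.
Probation check: level 14 ≤ 19 and category 1 ≤ 3 → eligible.

Yes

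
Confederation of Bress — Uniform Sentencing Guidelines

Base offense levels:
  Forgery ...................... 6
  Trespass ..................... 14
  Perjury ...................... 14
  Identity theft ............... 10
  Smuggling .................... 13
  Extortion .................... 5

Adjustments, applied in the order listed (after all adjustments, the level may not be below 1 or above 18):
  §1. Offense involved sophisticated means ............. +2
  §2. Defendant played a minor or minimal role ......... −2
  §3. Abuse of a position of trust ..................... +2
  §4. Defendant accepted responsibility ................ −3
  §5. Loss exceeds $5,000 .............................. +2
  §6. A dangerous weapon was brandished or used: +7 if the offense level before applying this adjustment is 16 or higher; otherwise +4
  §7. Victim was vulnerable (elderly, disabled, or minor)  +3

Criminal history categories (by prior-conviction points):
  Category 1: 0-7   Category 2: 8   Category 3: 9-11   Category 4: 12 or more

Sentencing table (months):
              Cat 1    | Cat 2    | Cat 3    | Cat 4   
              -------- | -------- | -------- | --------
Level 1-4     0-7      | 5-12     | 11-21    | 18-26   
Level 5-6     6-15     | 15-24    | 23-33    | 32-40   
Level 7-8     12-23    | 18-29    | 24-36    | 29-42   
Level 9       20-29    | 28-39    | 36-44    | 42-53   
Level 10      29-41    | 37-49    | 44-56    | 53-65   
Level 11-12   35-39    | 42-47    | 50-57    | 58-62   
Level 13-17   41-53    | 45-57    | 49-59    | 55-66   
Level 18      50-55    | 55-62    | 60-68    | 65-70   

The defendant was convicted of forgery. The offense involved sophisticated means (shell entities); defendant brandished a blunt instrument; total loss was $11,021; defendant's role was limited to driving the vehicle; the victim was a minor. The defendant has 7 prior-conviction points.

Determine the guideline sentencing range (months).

41-53 months

Base offense level for forgery: 6.
§1 applies: 6 + 2 = 8.
§2 applies: 8 − 2 = 6.
§3 does not apply.
§4 does not apply.
§5 applies: 6 + 2 = 8.
§6 applies (level before this adjustment is 8 < 16, so +4): 8 + 4 = 12.
§7 applies: 12 + 3 = 15.
Final offense level: 15.
Criminal history: 7 prior points → Category 1 (0-7).
Level 15 falls in the 13-17 band.
Grid: Level 13-17 × Category 1 = 41-53 months.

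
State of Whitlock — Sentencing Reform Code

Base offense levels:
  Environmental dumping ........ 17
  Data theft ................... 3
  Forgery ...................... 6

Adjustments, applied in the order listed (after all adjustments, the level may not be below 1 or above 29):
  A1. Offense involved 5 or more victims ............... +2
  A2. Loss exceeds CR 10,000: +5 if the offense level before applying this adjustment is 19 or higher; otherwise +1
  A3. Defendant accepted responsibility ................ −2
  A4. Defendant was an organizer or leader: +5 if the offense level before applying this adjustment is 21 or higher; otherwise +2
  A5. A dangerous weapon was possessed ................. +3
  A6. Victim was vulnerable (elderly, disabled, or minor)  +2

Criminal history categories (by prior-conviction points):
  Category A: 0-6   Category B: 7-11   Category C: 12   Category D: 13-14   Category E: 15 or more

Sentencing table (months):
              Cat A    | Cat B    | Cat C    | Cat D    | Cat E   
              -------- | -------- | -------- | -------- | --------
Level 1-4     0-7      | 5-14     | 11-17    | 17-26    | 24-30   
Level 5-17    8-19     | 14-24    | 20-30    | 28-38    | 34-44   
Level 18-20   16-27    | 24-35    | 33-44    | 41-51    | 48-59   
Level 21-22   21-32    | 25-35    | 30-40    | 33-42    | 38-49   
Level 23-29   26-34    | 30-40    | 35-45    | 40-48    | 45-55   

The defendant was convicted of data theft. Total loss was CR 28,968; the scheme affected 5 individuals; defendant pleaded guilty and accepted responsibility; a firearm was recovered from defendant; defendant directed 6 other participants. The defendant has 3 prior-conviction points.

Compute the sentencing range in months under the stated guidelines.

8-19 months

Base offense level for data theft: 3.
A1 applies: 3 + 2 = 5.
A2 applies (level before this adjustment is 5 < 19, so +1): 5 + 1 = 6.
A3 applies: 6 − 2 = 4.
A4 applies (level before this adjustment is 4 < 21, so +2): 4 + 2 = 6.
A5 applies: 6 + 3 = 9.
A6 does not apply.
Final offense level: 9.
Criminal history: 3 prior points → Category A (0-6).
Level 9 falls in the 5-17 band.
Grid: Level 5-17 × Category A = 8-19 months.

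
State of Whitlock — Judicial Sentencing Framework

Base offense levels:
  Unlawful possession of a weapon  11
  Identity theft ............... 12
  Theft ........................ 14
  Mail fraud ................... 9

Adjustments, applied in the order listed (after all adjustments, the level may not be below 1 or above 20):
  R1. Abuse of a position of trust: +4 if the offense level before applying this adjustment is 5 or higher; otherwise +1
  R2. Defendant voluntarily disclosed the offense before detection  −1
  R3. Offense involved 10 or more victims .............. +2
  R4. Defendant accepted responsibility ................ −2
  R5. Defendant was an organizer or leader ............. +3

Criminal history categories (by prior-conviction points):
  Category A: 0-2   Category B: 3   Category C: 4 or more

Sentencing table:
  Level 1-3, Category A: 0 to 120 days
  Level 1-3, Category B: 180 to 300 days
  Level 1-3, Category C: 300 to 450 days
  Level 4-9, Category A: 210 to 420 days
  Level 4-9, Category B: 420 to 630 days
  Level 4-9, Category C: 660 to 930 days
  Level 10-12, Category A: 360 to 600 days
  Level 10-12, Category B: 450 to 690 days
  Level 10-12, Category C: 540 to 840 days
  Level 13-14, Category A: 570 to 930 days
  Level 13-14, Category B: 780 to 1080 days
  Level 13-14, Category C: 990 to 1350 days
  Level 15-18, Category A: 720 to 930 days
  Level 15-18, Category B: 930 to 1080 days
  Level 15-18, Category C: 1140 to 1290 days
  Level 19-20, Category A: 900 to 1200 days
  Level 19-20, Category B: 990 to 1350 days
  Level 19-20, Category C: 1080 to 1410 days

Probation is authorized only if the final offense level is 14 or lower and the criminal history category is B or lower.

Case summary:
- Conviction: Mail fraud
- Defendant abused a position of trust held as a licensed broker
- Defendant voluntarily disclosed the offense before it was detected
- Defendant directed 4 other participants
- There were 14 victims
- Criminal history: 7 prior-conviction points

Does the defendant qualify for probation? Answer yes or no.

No

Base offense level for mail fraud: 9.
R1 applies (level before this adjustment is 9 ≥ 5, so +4): 9 + 4 = 13.
R2 applies: 13 − 1 = 12.
R3 applies: 12 + 2 = 14.
R4 does not apply.
R5 applies: 14 + 3 = 17.
Final offense level: 17.
Criminal history: 7 prior points → Category C (4+).
Level 17 falls in the 15-18 band.
Grid: Level 15-18 × Category C = 1140-1290 days.
Probation check: level 17 > 14 and category C > B → not eligible.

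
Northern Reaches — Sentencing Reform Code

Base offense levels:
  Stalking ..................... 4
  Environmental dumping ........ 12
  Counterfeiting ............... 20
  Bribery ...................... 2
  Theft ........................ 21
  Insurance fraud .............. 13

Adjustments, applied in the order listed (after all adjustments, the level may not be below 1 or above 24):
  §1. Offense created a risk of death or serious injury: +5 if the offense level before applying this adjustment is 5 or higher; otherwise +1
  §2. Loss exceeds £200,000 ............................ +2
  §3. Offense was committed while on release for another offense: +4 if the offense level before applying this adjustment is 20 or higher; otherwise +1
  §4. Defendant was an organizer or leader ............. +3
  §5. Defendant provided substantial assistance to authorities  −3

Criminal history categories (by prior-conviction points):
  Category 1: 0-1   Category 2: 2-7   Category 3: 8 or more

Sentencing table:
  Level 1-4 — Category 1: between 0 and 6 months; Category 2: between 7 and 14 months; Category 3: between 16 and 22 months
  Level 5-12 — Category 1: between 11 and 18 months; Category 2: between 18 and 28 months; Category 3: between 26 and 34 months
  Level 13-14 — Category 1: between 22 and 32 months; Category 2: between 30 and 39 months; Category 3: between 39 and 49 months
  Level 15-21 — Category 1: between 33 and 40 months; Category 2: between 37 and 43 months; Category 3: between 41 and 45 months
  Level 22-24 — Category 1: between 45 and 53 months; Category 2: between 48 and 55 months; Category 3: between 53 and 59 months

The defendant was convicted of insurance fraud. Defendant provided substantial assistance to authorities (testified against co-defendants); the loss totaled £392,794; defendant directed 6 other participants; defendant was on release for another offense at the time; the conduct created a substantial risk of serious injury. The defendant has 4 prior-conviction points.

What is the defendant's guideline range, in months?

48-55 months

Base offense level for insurance fraud: 13.
§1 applies (level before this adjustment is 13 ≥ 5, so +5): 13 + 5 = 18.
§2 applies: 18 + 2 = 20.
§3 applies (level before this adjustment is 20 ≥ 20, so +4): 20 + 4 = 24.
§4 applies: 24 + 3 = 27.
§5 applies: 27 − 3 = 24.
Final offense level: 24.
Criminal history: 4 prior points → Category 2 (2-7).
Level 24 falls in the 22-24 band.
Grid: Level 22-24 × Category 2 = 48-55 months.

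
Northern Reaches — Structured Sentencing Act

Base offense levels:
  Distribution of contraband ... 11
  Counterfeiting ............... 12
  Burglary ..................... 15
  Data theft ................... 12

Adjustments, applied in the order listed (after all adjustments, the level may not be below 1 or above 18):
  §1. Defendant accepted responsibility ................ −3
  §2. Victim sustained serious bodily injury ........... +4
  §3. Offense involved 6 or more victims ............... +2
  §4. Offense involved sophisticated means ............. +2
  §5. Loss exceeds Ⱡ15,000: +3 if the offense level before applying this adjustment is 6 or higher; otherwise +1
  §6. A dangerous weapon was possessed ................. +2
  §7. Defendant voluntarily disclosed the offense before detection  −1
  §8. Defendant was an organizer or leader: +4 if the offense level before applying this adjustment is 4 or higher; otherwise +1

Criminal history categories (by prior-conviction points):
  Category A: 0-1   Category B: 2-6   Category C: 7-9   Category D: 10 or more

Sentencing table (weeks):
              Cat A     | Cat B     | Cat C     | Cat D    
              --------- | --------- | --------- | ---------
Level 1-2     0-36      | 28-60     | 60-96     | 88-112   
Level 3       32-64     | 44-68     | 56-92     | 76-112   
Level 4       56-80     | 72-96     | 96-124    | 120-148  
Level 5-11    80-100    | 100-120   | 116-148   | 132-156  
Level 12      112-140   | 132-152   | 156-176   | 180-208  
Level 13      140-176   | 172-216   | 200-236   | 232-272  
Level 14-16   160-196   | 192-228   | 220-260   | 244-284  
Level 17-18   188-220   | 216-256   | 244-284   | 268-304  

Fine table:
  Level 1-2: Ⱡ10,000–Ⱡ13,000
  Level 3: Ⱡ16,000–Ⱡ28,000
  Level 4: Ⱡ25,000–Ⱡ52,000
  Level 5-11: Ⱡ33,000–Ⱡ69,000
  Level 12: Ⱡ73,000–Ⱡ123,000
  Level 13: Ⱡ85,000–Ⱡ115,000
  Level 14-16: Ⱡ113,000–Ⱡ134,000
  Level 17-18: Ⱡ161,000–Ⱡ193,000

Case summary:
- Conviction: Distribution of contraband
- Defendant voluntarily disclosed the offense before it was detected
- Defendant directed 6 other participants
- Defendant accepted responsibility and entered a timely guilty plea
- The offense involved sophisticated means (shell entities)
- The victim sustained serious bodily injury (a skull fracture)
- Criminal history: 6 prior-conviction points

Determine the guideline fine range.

Base offense level for distribution of contraband: 11.
§1 applies: 11 − 3 = 8.
§2 applies: 8 + 4 = 12.
§3 does not apply.
§4 applies: 12 + 2 = 14.
§5 does not apply.
§7 applies: 14 − 1 = 13.
§8 applies (level before this adjustment is 13 ≥ 4, so +4): 13 + 4 = 17.
Final offense level: 17.
Level 17 falls in the 17-18 band.
Fine table: Level 17-18 → Ⱡ161,000–Ⱡ193,000.

Ⱡ161,000–Ⱡ193,000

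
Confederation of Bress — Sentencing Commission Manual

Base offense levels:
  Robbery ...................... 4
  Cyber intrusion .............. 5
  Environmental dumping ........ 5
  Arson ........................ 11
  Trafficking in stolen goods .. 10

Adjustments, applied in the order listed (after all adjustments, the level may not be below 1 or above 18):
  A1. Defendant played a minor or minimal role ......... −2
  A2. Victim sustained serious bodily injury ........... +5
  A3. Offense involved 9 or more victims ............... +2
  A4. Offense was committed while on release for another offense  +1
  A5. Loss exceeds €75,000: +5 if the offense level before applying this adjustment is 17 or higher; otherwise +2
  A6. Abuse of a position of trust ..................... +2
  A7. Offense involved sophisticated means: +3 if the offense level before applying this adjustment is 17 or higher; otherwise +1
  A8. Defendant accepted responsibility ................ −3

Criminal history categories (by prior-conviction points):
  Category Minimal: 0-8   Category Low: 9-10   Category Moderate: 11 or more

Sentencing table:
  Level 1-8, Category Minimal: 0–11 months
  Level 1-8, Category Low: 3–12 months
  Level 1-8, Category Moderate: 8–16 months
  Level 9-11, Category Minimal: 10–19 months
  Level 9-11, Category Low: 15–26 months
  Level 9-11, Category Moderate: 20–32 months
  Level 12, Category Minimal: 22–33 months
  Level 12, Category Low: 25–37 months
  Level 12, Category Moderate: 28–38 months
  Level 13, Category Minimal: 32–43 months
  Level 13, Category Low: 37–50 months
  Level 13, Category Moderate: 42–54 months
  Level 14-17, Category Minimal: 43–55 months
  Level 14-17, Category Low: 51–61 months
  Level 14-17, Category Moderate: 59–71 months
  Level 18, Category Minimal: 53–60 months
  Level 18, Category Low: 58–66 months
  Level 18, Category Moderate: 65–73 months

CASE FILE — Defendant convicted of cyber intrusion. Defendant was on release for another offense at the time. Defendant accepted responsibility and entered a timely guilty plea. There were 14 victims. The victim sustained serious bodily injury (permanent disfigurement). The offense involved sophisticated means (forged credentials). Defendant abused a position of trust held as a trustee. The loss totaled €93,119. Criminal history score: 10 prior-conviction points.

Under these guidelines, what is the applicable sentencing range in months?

51-61 months

Base offense level for cyber intrusion: 5.
A1 does not apply.
A2 applies: 5 + 5 = 10.
A3 applies: 10 + 2 = 12.
A4 applies: 12 + 1 = 13.
A5 applies (level before this adjustment is 13 < 17, so +2): 13 + 2 = 15.
A6 applies: 15 + 2 = 17.
A7 applies (level before this adjustment is 17 ≥ 17, so +3): 17 + 3 = 20.
A8 applies: 20 − 3 = 17.
Final offense level: 17.
Criminal history: 10 prior points → Category Low (9-10).
Level 17 falls in the 14-17 band.
Grid: Level 14-17 × Category Low = 51-61 months.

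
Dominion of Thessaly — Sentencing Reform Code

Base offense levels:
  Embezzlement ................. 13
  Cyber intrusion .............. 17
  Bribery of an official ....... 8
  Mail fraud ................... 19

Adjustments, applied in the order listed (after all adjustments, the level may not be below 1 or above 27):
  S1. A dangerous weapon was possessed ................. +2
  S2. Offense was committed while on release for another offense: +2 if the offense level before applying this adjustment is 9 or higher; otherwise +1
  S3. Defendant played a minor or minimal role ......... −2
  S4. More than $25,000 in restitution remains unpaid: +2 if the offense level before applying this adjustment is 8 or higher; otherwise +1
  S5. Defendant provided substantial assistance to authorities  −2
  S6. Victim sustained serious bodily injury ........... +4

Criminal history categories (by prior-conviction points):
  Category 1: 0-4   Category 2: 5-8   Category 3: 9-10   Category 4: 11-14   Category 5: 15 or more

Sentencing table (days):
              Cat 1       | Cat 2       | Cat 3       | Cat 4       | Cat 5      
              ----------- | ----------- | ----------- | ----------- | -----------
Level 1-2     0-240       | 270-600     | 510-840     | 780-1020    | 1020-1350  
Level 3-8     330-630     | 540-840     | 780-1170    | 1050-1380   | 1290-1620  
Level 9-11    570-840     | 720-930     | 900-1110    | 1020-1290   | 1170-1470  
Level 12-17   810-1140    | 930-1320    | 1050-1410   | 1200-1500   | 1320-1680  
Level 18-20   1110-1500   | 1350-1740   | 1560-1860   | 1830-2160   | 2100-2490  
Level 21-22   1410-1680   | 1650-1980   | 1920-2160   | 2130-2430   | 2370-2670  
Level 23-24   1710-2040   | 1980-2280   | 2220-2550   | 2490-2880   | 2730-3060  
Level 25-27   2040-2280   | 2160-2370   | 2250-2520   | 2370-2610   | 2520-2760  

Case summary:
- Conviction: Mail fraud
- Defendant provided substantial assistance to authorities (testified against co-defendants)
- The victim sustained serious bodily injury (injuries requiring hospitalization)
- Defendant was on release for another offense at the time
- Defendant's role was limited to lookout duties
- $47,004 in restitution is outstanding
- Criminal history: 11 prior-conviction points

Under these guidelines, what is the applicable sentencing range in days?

2490-2880 days

Base offense level for mail fraud: 19.
S2 applies (level before this adjustment is 19 ≥ 9, so +2): 19 + 2 = 21.
S3 applies: 21 − 2 = 19.
S4 applies (level before this adjustment is 19 ≥ 8, so +2): 19 + 2 = 21.
S5 applies: 21 − 2 = 19.
S6 applies: 19 + 4 = 23.
Final offense level: 23.
Criminal history: 11 prior points → Category 4 (11-14).
Level 23 falls in the 23-24 band.
Grid: Level 23-24 × Category 4 = 2490-2880 days.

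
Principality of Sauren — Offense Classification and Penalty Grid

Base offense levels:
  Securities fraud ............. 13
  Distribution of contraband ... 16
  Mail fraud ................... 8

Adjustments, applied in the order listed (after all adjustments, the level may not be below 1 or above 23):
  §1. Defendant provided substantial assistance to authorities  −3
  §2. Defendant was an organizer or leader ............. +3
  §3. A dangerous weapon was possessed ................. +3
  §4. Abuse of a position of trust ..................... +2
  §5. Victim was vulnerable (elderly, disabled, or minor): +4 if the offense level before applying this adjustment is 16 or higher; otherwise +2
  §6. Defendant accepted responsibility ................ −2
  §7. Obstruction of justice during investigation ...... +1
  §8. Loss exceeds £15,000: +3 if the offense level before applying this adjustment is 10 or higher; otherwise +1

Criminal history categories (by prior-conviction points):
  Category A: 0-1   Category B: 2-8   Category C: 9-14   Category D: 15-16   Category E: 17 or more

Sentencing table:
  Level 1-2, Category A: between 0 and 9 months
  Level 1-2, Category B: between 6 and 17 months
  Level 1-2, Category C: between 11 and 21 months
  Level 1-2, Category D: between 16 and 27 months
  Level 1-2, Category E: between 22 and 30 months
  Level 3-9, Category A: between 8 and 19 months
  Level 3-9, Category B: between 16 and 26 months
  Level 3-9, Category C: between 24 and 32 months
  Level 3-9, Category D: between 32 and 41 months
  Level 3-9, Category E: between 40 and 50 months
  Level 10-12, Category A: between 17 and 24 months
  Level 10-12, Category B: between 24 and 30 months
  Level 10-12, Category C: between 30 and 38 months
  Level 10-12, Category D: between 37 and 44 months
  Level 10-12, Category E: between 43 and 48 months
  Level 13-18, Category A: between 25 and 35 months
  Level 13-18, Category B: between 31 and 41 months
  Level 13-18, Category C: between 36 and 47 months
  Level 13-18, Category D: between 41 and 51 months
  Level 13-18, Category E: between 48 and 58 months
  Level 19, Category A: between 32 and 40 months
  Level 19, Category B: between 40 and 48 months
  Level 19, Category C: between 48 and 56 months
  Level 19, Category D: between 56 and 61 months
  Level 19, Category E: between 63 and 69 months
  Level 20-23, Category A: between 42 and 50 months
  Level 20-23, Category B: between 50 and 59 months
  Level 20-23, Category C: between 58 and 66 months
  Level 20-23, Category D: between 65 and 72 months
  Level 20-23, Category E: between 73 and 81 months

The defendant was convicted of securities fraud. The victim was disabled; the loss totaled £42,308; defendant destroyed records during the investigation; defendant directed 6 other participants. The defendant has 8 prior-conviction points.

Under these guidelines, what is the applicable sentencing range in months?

50-59 months

Base offense level for securities fraud: 13.
§2 applies: 13 + 3 = 16.
§3 does not apply.
§4 does not apply.
§5 applies (level before this adjustment is 16 ≥ 16, so +4): 16 + 4 = 20.
§7 applies: 20 + 1 = 21.
§8 applies (level before this adjustment is 21 ≥ 10, so +3): 21 + 3 = 24.
Level 24 exceeds the maximum of 23; capped at 23.
Final offense level: 23.
Criminal history: 8 prior points → Category B (2-8).
Level 23 falls in the 20-23 band.
Grid: Level 20-23 × Category B = 50-59 months.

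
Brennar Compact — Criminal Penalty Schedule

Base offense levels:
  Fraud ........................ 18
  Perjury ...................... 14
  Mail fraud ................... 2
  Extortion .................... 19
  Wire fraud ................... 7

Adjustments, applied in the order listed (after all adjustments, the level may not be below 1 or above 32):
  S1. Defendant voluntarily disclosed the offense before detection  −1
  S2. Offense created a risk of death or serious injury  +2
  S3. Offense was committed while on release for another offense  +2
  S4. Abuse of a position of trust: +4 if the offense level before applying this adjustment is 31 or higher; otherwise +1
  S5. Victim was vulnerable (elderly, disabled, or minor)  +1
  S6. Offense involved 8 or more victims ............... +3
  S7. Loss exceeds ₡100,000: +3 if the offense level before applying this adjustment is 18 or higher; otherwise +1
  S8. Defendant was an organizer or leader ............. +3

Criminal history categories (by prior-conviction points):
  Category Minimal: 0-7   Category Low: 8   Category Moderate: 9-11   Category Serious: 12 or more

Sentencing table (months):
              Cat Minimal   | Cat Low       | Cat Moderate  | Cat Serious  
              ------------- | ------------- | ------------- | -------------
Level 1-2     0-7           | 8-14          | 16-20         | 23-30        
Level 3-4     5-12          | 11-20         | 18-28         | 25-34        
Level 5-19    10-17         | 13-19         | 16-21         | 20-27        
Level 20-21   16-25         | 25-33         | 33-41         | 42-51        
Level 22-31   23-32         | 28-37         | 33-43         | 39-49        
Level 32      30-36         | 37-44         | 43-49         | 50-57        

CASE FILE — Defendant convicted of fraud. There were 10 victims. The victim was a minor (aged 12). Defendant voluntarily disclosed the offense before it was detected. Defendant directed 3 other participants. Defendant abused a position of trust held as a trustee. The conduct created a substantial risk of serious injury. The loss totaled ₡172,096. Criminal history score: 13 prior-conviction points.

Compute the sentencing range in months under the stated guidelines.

Base offense level for fraud: 18.
S1 applies: 18 − 1 = 17.
S2 applies: 17 + 2 = 19.
S3 does not apply.
S4 applies (level before this adjustment is 19 < 31, so +1): 19 + 1 = 20.
S5 applies: 20 + 1 = 21.
S6 applies: 21 + 3 = 24.
S7 applies (level before this adjustment is 24 ≥ 18, so +3): 24 + 3 = 27.
S8 applies: 27 + 3 = 30.
Final offense level: 30.
Criminal history: 13 prior points → Category Serious (12+).
Level 30 falls in the 22-31 band.
Grid: Level 22-31 × Category Serious = 39-49 months.

39-49 months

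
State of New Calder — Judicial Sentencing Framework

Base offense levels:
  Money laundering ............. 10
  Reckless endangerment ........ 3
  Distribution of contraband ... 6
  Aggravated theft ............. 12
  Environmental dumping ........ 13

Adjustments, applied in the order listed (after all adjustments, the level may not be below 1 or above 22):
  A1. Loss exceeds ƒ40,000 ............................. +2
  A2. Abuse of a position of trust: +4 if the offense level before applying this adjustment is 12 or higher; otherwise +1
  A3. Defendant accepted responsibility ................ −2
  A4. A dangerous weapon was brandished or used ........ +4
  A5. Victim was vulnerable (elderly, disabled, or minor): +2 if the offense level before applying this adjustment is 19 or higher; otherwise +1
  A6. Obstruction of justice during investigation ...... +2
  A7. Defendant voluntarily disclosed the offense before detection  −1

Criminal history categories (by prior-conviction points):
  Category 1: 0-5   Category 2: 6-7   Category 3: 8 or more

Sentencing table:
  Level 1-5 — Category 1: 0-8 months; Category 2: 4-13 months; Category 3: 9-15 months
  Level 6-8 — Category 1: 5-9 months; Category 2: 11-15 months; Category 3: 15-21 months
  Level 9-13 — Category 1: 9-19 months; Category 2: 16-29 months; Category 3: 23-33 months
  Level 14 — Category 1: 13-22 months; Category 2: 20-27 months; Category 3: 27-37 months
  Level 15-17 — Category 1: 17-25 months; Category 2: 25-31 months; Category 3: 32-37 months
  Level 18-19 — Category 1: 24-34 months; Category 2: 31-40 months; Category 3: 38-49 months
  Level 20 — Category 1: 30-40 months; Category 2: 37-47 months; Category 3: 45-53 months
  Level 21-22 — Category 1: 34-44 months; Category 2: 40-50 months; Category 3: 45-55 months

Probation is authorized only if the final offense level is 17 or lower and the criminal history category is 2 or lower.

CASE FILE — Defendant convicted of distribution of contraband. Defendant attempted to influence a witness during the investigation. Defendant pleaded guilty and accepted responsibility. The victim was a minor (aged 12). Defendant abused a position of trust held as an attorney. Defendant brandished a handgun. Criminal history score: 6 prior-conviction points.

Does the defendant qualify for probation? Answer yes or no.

Base offense level for distribution of contraband: 6.
A1 does not apply.
A2 applies (level before this adjustment is 6 < 12, so +1): 6 + 1 = 7.
A3 applies: 7 − 2 = 5.
A4 applies: 5 + 4 = 9.
A5 applies (level before this adjustment is 9 < 19, so +1): 9 + 1 = 10.
A6 applies: 10 + 2 = 12.
Final offense level: 12.
Criminal history: 6 prior points → Category 2 (6-7).
Level 12 falls in the 9-13 band.
Grid: Level 9-13 × Category 2 = 16-29 months.
Probation check: level 12 ≤ 17 and category 2 ≤ 2 → eligible.

Yes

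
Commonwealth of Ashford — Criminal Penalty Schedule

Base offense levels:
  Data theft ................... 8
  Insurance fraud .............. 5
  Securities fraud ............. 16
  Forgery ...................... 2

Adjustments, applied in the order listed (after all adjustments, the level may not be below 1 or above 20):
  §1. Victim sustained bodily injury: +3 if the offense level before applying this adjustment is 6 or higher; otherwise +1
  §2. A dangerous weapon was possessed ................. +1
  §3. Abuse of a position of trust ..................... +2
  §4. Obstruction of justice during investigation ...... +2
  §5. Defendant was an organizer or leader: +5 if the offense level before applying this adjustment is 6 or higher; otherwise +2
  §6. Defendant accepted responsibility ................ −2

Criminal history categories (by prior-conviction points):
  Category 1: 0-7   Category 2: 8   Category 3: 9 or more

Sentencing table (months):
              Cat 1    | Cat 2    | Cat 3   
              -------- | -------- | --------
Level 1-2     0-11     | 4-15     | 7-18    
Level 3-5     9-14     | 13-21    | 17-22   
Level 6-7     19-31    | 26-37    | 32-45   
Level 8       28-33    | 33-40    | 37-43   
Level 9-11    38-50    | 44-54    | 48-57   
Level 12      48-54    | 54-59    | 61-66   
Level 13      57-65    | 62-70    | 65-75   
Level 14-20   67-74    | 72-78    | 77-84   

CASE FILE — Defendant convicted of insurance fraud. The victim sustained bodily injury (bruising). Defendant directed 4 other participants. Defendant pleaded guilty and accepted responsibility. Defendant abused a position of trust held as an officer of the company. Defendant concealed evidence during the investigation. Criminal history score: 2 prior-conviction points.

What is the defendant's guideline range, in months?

Base offense level for insurance fraud: 5.
§1 applies (level before this adjustment is 5 < 6, so +1): 5 + 1 = 6.
§3 applies: 6 + 2 = 8.
§4 applies: 8 + 2 = 10.
§5 applies (level before this adjustment is 10 ≥ 6, so +5): 10 + 5 = 15.
§6 applies: 15 − 2 = 13.
Final offense level: 13.
Criminal history: 2 prior points → Category 1 (0-7).
Level 13 falls in the 13 band.
Grid: Level 13 × Category 1 = 57-65 months.

57-65 months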